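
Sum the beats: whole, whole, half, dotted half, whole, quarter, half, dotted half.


Reasoning:
Beat values:
  whole = 4 beats
  whole = 4 beats
  half = 2 beats
  dotted half = 3 beats
  whole = 4 beats
  quarter = 1 beat
  half = 2 beats
  dotted half = 3 beats
Sum = 4 + 4 + 2 + 3 + 4 + 1 + 2 + 3
= 23 beats


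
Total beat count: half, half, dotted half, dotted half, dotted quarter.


Beat values:
  half = 2 beats
  half = 2 beats
  dotted half = 3 beats
  dotted half = 3 beats
  dotted quarter = 1.5 beats
Sum = 2 + 2 + 3 + 3 + 1.5
= 11.5 beats


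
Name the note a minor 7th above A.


Step by step:
A 7th spans 7 letter names, so from A we land on G
A minor 7th = 10 semitones above A
Spell G at that pitch: G
= G


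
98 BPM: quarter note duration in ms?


Solution.
One quarter-note beat = 60000 / BPM = 60000 / 98 ms
Duration = 60000 / 98
= 612.2 ms


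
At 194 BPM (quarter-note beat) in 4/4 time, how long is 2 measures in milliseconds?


Step by step:
Quarter-note beat duration = 60000 / 194 ms
Beats per measure (4/4) = 4
One measure = 4 × 60000 / 194 = 240000 / 194 ms
2 measures = 2 × 240000 / 194 = 480000 / 194
= 2474.2 ms


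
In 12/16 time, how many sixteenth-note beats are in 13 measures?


Reasoning:
Time signature 12/16: the bottom number 16 means the sixteenth note gets one count
The top number 12 means 12 sixteenth-note beats per measure
Total = 12 × 13 measures
= 156 sixteenth-note beats


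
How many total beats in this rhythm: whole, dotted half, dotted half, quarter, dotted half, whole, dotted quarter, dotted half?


Reasoning:
Beat values:
  whole = 4 beats
  dotted half = 3 beats
  dotted half = 3 beats
  quarter = 1 beat
  dotted half = 3 beats
  whole = 4 beats
  dotted quarter = 1.5 beats
  dotted half = 3 beats
Sum = 4 + 3 + 3 + 1 + 3 + 4 + 1.5 + 3
= 22.5 beats


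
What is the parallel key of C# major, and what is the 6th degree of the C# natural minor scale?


Let's work it out.
Parallel keys share the same tonic but differ in mode
C# major → parallel is C# minor
C# natural minor scale: C# D# E F# G# A B
= C# minor; 6th degree = A


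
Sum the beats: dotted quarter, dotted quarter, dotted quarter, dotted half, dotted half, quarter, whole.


Beat values:
  dotted quarter = 1.5 beats
  dotted quarter = 1.5 beats
  dotted quarter = 1.5 beats
  dotted half = 3 beats
  dotted half = 3 beats
  quarter = 1 beat
  whole = 4 beats
Sum = 1.5 + 1.5 + 1.5 + 3 + 3 + 1 + 4
= 15.5 beats


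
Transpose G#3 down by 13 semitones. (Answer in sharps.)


Working:
G#3: chromatic position 8 in octave 3 → absolute = 3×12 + 8 = 44
Transpose down 13: 44 - 13 = 31
31 = 2×12 + 7 → G in octave 2
Result = G2


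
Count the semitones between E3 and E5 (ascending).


Solution.
Absolute semitone position = octave×12 + chromatic position
E3: 3×12 + 4 = 40
E5: 5×12 + 4 = 64
Difference = 64 - 40 = 24
= 24 semitones


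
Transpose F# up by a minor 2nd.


Solution.
minor 2nd: 2 letter names, 1 semitones
Letter: F + 1 → G
Pitch: F# + 1 semitones, spelled as a G → G
= G


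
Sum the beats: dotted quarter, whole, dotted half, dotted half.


Solution.
Beat values:
  dotted quarter = 1.5 beats
  whole = 4 beats
  dotted half = 3 beats
  dotted half = 3 beats
Sum = 1.5 + 4 + 3 + 3
= 11.5 beats


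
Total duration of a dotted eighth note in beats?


Working:
Base eighth note = 1/2 beats
Dot 1 adds half the previous value: +1/4
One dotted eighth = 1/2 + 1/4 = 3/4
= 3/4 beats


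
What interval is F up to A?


Letter names: F → A spans 3 letter names → a 3rd
Semitones: F → A = 4 half-steps
A 3rd of 4 semitones is a major 3rd
= major 3rd


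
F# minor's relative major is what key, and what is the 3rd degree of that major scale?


The relative major shares the key signature and is a minor 3rd above the minor tonic
A minor 3rd above F# is A
→ relative major of F# minor is A major
A major scale: A B C# D E F# G#
= A major; 3rd degree = C#


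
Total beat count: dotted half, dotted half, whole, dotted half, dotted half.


Beat values:
  dotted half = 3 beats
  dotted half = 3 beats
  whole = 4 beats
  dotted half = 3 beats
  dotted half = 3 beats
Sum = 3 + 3 + 4 + 3 + 3
= 16 beats


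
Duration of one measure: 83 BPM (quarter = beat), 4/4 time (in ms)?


Quarter-note beat duration = 60000 / 83 ms
Beats per measure (4/4) = 4
One measure = 4 × 60000 / 83 = 240000 / 83 ms
= 2891.6 ms


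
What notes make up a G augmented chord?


Step by step:
Augmented triad = root + major 3rd (4 semitones) + augmented 5th (8 semitones)
A triad on G stacks thirds, so the chord tones use letter names G-B-D
Root: G
Major 3rd above G: B
Augmented 5th above G: D#
Chord = G B D#


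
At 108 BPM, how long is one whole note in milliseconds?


Solution.
One quarter-note beat = 60000 / BPM = 60000 / 108 ms
Whole note = 4 × quarter note
Duration = 4 × 60000 / 108 = 240000 / 108
= 2222.2 ms


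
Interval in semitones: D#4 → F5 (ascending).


Reasoning:
Absolute semitone position = octave×12 + chromatic position
D#4: 4×12 + 3 = 51
F5: 5×12 + 5 = 65
Difference = 65 - 51 = 14
= 14 semitones


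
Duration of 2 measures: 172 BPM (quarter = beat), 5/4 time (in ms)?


Step by step:
Quarter-note beat duration = 60000 / 172 ms
Beats per measure (5/4) = 5
One measure = 5 × 60000 / 172 = 300000 / 172 ms
2 measures = 2 × 300000 / 172 = 600000 / 172
= 3488.4 ms


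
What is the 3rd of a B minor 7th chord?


Solution.
Minor 7th chord = root + minor 3rd + perfect 5th + minor 7th
Seventh chords stack in thirds, so the letter names are B-D-F-A
Root: B
Minor 3rd above B: D
Perfect 5th above B: F#
Minor 7th above B: A
The 3rd = D


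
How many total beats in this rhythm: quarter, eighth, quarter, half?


Let's work it out.
Beat values:
  quarter = 1 beat
  eighth = 0.5 beats
  quarter = 1 beat
  half = 2 beats
Sum = 1 + 0.5 + 1 + 2
= 4.5 beats


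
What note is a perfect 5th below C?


Solution.
A 5th spans 5 letter names, so from C we land on F
A perfect 5th = 7 semitones below C
Spell F at that pitch: F
= F


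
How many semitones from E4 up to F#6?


Reasoning:
Absolute semitone position = octave×12 + chromatic position
E4: 4×12 + 4 = 52
F#6: 6×12 + 6 = 78
Difference = 78 - 52 = 26
= 26 semitones


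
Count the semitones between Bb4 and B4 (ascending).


Reasoning:
Absolute semitone position = octave×12 + chromatic position
Bb4: 4×12 + 10 = 58
B4: 4×12 + 11 = 59
Difference = 59 - 58 = 1
= 1 semitone


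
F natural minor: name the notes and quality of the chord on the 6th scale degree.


Reasoning:
F natural minor scale: F G Ab Bb C Db Eb
Diatonic triad on degree 6 stacks scale notes 6, 1, 3: Db F Ab
Db→F = 4 semitones; Db→Ab = 7 semitones → major triad
= Db F Ab (major)


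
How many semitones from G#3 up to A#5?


Solution.
Absolute semitone position = octave×12 + chromatic position
G#3: 3×12 + 8 = 44
A#5: 5×12 + 10 = 70
Difference = 70 - 44 = 26
= 26 semitones


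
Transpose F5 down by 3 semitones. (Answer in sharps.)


F5: chromatic position 5 in octave 5 → absolute = 5×12 + 5 = 65
Transpose down 3: 65 - 3 = 62
62 = 5×12 + 2 → D in octave 5
Result = D5


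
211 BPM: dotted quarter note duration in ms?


Reasoning:
One quarter-note beat = 60000 / BPM = 60000 / 211 ms
Dotted quarter note = 3/2 × quarter note
Duration = 3/2 × 60000 / 211 = 90000 / 211
= 426.5 ms


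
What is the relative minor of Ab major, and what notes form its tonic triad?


Step by step:
The relative minor shares the major's key signature and starts on its 6th degree
6th degree = a major 6th above the tonic; a major 6th above Ab is F
→ relative minor of Ab major is F minor
Tonic triad of F minor = root + minor 3rd + perfect 5th = F Ab C
= F minor; triad = F Ab C


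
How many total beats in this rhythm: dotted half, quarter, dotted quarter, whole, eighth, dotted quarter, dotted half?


Beat values:
  dotted half = 3 beats
  quarter = 1 beat
  dotted quarter = 1.5 beats
  whole = 4 beats
  eighth = 0.5 beats
  dotted quarter = 1.5 beats
  dotted half = 3 beats
Sum = 3 + 1 + 1.5 + 4 + 0.5 + 1.5 + 3
= 14.5 beats


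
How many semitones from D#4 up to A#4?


Working:
Absolute semitone position = octave×12 + chromatic position
D#4: 4×12 + 3 = 51
A#4: 4×12 + 10 = 58
Difference = 58 - 51 = 7
= 7 semitones


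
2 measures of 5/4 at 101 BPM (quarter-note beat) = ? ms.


Solution.
Quarter-note beat duration = 60000 / 101 ms
Beats per measure (5/4) = 5
One measure = 5 × 60000 / 101 = 300000 / 101 ms
2 measures = 2 × 300000 / 101 = 600000 / 101
= 5940.6 ms


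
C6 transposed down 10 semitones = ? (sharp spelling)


Working:
C6: chromatic position 0 in octave 6 → absolute = 6×12 + 0 = 72
Transpose down 10: 72 - 10 = 62
62 = 5×12 + 2 → D in octave 5
Result = D5


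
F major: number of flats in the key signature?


Step by step:
Flat major keys: C(0), F(1), Bb(2), Eb(3), Ab(4), Db(5), Gb(6), Cb(7)
F major has 1 flat
Order of flats: Bb Eb Ab Db Gb Cb Fb → first 1: Bb
= 1 flat


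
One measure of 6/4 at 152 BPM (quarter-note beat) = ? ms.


Step by step:
Quarter-note beat duration = 60000 / 152 ms
Beats per measure (6/4) = 6
One measure = 6 × 60000 / 152 = 360000 / 152 ms
= 2368.4 ms


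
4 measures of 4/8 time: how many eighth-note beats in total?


Time signature 4/8: the bottom number 8 means the eighth note gets one count
The top number 4 means 4 eighth-note beats per measure
Total = 4 × 4 measures
= 16 eighth-note beats


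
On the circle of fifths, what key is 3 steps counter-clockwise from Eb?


Step by step:
Each counter-clockwise step moves down a perfect 5th (= up a perfect 4th)
From Eb: Eb → Ab → Db → F#/Gb
= F#/Gb


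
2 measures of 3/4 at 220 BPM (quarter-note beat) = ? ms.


Step by step:
Quarter-note beat duration = 60000 / 220 ms
Beats per measure (3/4) = 3
One measure = 3 × 60000 / 220 = 180000 / 220 ms
2 measures = 2 × 180000 / 220 = 360000 / 220
= 1636.4 ms


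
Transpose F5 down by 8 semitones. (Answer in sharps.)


Let's work it out.
F5: chromatic position 5 in octave 5 → absolute = 5×12 + 5 = 65
Transpose down 8: 65 - 8 = 57
57 = 4×12 + 9 → A in octave 4
Result = A4


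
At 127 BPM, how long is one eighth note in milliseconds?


One quarter-note beat = 60000 / BPM = 60000 / 127 ms
Eighth note = 1/2 × quarter note
Duration = 1/2 × 60000 / 127 = 30000 / 127
= 236.2 ms


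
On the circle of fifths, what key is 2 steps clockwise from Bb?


Let's work it out.
Each clockwise step on the circle of fifths moves up a perfect 5th
From Bb: Bb → F → C
= C


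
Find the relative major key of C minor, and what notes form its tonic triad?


Reasoning:
The relative major shares the key signature and is a minor 3rd above the minor tonic
A minor 3rd above C is Eb
→ relative major of C minor is Eb major
Tonic triad of Eb major = root + major 3rd + perfect 5th = Eb G Bb
= Eb major; triad = Eb G Bb


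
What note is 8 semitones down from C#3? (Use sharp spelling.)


Solution.
C#3: chromatic position 1 in octave 3 → absolute = 3×12 + 1 = 37
Transpose down 8: 37 - 8 = 29
29 = 2×12 + 5 → F in octave 2
Result = F2


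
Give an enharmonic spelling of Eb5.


Solution.
Enharmonic notes sound the same pitch but are spelled with different letter names
Eb and D# name the same pitch class
= D#5


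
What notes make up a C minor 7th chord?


Solution.
Minor 7th chord = root + minor 3rd + perfect 5th + minor 7th
Seventh chords stack in thirds, so the letter names are C-E-G-B
Root: C
Minor 3rd above C: Eb
Perfect 5th above C: G
Minor 7th above C: Bb
Chord = C Eb G Bb


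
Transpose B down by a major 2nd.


Working:
major 2nd: 2 letter names, 2 semitones
Letter: B - 1 → A
Pitch: B - 2 semitones, spelled as an A → A
= A


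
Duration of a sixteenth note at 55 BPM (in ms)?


Let's work it out.
One quarter-note beat = 60000 / BPM = 60000 / 55 ms
Sixteenth note = 1/4 × quarter note
Duration = 1/4 × 60000 / 55 = 15000 / 55
= 272.7 ms


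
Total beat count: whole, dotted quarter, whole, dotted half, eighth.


Working:
Beat values:
  whole = 4 beats
  dotted quarter = 1.5 beats
  whole = 4 beats
  dotted half = 3 beats
  eighth = 0.5 beats
Sum = 4 + 1.5 + 4 + 3 + 0.5
= 13 beats


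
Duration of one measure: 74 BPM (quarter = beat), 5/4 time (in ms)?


Let's work it out.
Quarter-note beat duration = 60000 / 74 ms
Beats per measure (5/4) = 5
One measure = 5 × 60000 / 74 = 300000 / 74 ms
= 4054.1 ms


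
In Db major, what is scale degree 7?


Major scale pattern: W-W-H-W-W-W-H (2-2-1-2-2-2-1 semitones)
Starting from Db:
  Db + 2 semitones → Eb
  Eb + 2 semitones → F
  F + 1 semitone → Gb
  Gb + 2 semitones → Ab
  Ab + 2 semitones → Bb
  Bb + 2 semitones → C
  C + 1 semitone → Db
Scale: Db Eb F Gb Ab Bb C
Degree 7 = C


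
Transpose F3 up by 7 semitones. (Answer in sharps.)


Let's work it out.
F3: chromatic position 5 in octave 3 → absolute = 3×12 + 5 = 41
Transpose up 7: 41 + 7 = 48
48 = 4×12 + 0 → C in octave 4
Result = C4


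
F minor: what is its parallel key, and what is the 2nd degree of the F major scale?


Parallel keys share the same tonic but differ in mode
F minor → parallel is F major
F major scale: F G A Bb C D E
= F major; 2nd degree = G


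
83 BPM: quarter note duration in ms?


Step by step:
One quarter-note beat = 60000 / BPM = 60000 / 83 ms
Duration = 60000 / 83
= 722.9 ms


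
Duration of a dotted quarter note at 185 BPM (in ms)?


Working:
One quarter-note beat = 60000 / BPM = 60000 / 185 ms
Dotted quarter note = 3/2 × quarter note
Duration = 3/2 × 60000 / 185 = 90000 / 185
= 486.5 ms


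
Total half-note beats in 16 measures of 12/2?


Time signature 12/2: the bottom number 2 means the half note gets one count
The top number 12 means 12 half-note beats per measure
Total = 12 × 16 measures
= 192 half-note beats


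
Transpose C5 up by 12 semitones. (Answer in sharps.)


Solution.
C5: chromatic position 0 in octave 5 → absolute = 5×12 + 0 = 60
Transpose up 12: 60 + 12 = 72
72 = 6×12 + 0 → C in octave 6
Result = C6


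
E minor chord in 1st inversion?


Root position: E G B
1st inversion: move root up an octave
Bass note: G
Notes (bottom to top) = G B E


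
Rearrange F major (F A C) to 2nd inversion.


Solution.
Root position: F A C
2nd inversion: move root and 3rd up an octave
Bass note: C
Notes (bottom to top) = C F A


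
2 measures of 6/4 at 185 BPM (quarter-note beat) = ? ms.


Working:
Quarter-note beat duration = 60000 / 185 ms
Beats per measure (6/4) = 6
One measure = 6 × 60000 / 185 = 360000 / 185 ms
2 measures = 2 × 360000 / 185 = 720000 / 185
= 3891.9 ms


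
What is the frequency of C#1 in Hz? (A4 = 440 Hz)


Reasoning:
f = 440 × 2^(n/12) where n = semitones from A4
C#1: -44 semitones from A4
f = 440 × 2^(-44/12)
f = 34.65 Hz


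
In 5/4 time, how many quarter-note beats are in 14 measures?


Time signature 5/4: the bottom number 4 means the quarter note gets one count
The top number 5 means 5 quarter-note beats per measure
Total = 5 × 14 measures
= 70 quarter-note beats


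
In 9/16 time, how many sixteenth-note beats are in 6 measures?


Reasoning:
Time signature 9/16: the bottom number 16 means the sixteenth note gets one count
The top number 9 means 9 sixteenth-note beats per measure
Total = 9 × 6 measures
= 54 sixteenth-note beats


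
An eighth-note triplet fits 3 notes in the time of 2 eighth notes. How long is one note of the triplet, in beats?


Solution.
Triplet: 3 notes occupy the space of 2 eighth notes
Space = 2 × 1/2 = 1 beat
Each triplet note = 1 / 3 = 1/3 beats
= 1/3 beats


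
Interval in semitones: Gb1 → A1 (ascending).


Reasoning:
Absolute semitone position = octave×12 + chromatic position
Gb1: 1×12 + 6 = 18
A1: 1×12 + 9 = 21
Difference = 21 - 18 = 3
= 3 semitones


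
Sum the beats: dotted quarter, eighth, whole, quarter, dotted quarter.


Let's work it out.
Beat values:
  dotted quarter = 1.5 beats
  eighth = 0.5 beats
  whole = 4 beats
  quarter = 1 beat
  dotted quarter = 1.5 beats
Sum = 1.5 + 0.5 + 4 + 1 + 1.5
= 8.5 beats


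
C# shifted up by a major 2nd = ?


Working:
major 2nd: 2 letter names, 2 semitones
Letter: C + 1 → D
Pitch: C# + 2 semitones, spelled as a D → D#
= D#


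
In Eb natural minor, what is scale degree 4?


Natural minor scale pattern: W-H-W-W-H-W-W (2-1-2-2-1-2-2 semitones)
Starting from Eb:
  Eb + 2 semitones → F
  F + 1 semitone → Gb
  Gb + 2 semitones → Ab
  Ab + 2 semitones → Bb
  Bb + 1 semitone → Cb
  Cb + 2 semitones → Db
  Db + 2 semitones → Eb
Scale: Eb F Gb Ab Bb Cb Db
Degree 4 = Ab


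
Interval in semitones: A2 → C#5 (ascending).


Let's work it out.
Absolute semitone position = octave×12 + chromatic position
A2: 2×12 + 9 = 33
C#5: 5×12 + 1 = 61
Difference = 61 - 33 = 28
= 28 semitones


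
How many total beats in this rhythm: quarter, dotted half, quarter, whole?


Beat values:
  quarter = 1 beat
  dotted half = 3 beats
  quarter = 1 beat
  whole = 4 beats
Sum = 1 + 3 + 1 + 4
= 9 beats


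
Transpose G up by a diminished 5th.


Solution.
diminished 5th: 5 letter names, 6 semitones
Letter: G + 4 → D
Pitch: G + 6 semitones, spelled as a D → Db
= Db


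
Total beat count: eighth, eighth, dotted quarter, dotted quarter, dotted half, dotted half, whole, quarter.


Let's work it out.
Beat values:
  eighth = 0.5 beats
  eighth = 0.5 beats
  dotted quarter = 1.5 beats
  dotted quarter = 1.5 beats
  dotted half = 3 beats
  dotted half = 3 beats
  whole = 4 beats
  quarter = 1 beat
Sum = 0.5 + 0.5 + 1.5 + 1.5 + 3 + 3 + 4 + 1
= 15 beats


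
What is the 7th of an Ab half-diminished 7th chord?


Solution.
Half-diminished 7th chord = root + minor 3rd + diminished 5th + minor 7th
Seventh chords stack in thirds, so the letter names are A-C-E-G
Root: Ab
Minor 3rd above Ab: Cb
Diminished 5th above Ab: Ebb
Minor 7th above Ab: Gb
The 7th = Gb


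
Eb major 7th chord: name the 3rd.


Major 7th chord = root + major 3rd + perfect 5th + major 7th
Seventh chords stack in thirds, so the letter names are E-G-B-D
Root: Eb
Major 3rd above Eb: G
Perfect 5th above Eb: Bb
Major 7th above Eb: D
The 3rd = G


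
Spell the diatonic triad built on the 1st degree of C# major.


Let's work it out.
C# major scale: C# D# E# F# G# A# B#
Diatonic triad on degree 1 stacks scale notes 1, 3, 5: C# E# G#
C#→E# = 4 semitones; C#→G# = 7 semitones → major triad
= C# E# G# (major)


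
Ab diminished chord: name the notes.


Diminished triad = root + minor 3rd (3 semitones) + diminished 5th (6 semitones)
A triad on Ab stacks thirds, so the chord tones use letter names A-C-E
Root: Ab
Minor 3rd above Ab: Cb
Diminished 5th above Ab: Ebb
Chord = Ab Cb Ebb


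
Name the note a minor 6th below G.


A 6th spans 6 letter names, so from G we land on B
A minor 6th = 8 semitones below G
Spell B at that pitch: B
= B


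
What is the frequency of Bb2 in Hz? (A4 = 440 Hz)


Working:
f = 440 × 2^(n/12) where n = semitones from A4
Bb2: -23 semitones from A4
f = 440 × 2^(-23/12)
f = 116.54 Hz


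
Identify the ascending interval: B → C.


Solution.
Letter names: B → C spans 2 letter names → a 2nd
Semitones: B → C = 1 half-step
A 2nd of 1 semitone is a minor 2nd
= minor 2nd


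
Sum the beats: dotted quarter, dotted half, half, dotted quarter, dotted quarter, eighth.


Working:
Beat values:
  dotted quarter = 1.5 beats
  dotted half = 3 beats
  half = 2 beats
  dotted quarter = 1.5 beats
  dotted quarter = 1.5 beats
  eighth = 0.5 beats
Sum = 1.5 + 3 + 2 + 1.5 + 1.5 + 0.5
= 10 beats


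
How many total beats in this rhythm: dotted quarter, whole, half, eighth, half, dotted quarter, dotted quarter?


Beat values:
  dotted quarter = 1.5 beats
  whole = 4 beats
  half = 2 beats
  eighth = 0.5 beats
  half = 2 beats
  dotted quarter = 1.5 beats
  dotted quarter = 1.5 beats
Sum = 1.5 + 4 + 2 + 0.5 + 2 + 1.5 + 1.5
= 13 beats


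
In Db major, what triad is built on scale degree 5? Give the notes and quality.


Working:
Db major scale: Db Eb F Gb Ab Bb C
Diatonic triad on degree 5 stacks scale notes 5, 7, 2: Ab C Eb
Ab→C = 4 semitones; Ab→Eb = 7 semitones → major triad
= Ab C Eb (major)


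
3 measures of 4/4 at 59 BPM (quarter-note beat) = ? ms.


Working:
Quarter-note beat duration = 60000 / 59 ms
Beats per measure (4/4) = 4
One measure = 4 × 60000 / 59 = 240000 / 59 ms
3 measures = 3 × 240000 / 59 = 720000 / 59
= 12203.4 ms


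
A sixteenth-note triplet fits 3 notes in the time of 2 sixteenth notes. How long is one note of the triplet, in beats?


Working:
Triplet: 3 notes occupy the space of 2 sixteenth notes
Space = 2 × 1/4 = 1/2 beats
Each triplet note = 1/2 / 3 = 1/6 beats
= 1/6 beats


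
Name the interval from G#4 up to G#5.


Let's work it out.
Letter names: G → G spans 8 letter names → an octave
Semitones: G#4 → G#5 = 12 half-steps
An octave of 12 semitones is a perfect octave
= perfect octave


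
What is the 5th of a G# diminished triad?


Step by step:
Diminished triad = root + minor 3rd (3 semitones) + diminished 5th (6 semitones)
A triad on G# stacks thirds, so the chord tones use letter names G-B-D
Root: G#
Minor 3rd above G#: B
Diminished 5th above G#: D
The 5th = D


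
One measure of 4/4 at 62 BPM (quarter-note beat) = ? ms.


Solution.
Quarter-note beat duration = 60000 / 62 ms
Beats per measure (4/4) = 4
One measure = 4 × 60000 / 62 = 240000 / 62 ms
= 3871.0 ms


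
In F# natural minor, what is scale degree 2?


Solution.
Natural minor scale pattern: W-H-W-W-H-W-W (2-1-2-2-1-2-2 semitones)
Starting from F#:
  F# + 2 semitones → G#
  G# + 1 semitone → A
  A + 2 semitones → B
  B + 2 semitones → C#
  C# + 1 semitone → D
  D + 2 semitones → E
  E + 2 semitones → F#
Scale: F# G# A B C# D E
Degree 2 = G#


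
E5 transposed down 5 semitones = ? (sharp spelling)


Solution.
E5: chromatic position 4 in octave 5 → absolute = 5×12 + 4 = 64
Transpose down 5: 64 - 5 = 59
59 = 4×12 + 11 → B in octave 4
Result = B4


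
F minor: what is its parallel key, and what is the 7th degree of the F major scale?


Reasoning:
Parallel keys share the same tonic but differ in mode
F minor → parallel is F major
F major scale: F G A Bb C D E
= F major; 7th degree = E


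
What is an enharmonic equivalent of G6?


Step by step:
Enharmonic notes sound the same pitch but are spelled with different letter names
G and Abb name the same pitch class
= Abb6


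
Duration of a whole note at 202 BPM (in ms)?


Reasoning:
One quarter-note beat = 60000 / BPM = 60000 / 202 ms
Whole note = 4 × quarter note
Duration = 4 × 60000 / 202 = 240000 / 202
= 1188.1 ms


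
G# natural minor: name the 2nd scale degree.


Let's work it out.
Natural minor scale pattern: W-H-W-W-H-W-W (2-1-2-2-1-2-2 semitones)
Starting from G#:
  G# + 2 semitones → A#
  A# + 1 semitone → B
  B + 2 semitones → C#
  C# + 2 semitones → D#
  D# + 1 semitone → E
  E + 2 semitones → F#
  F# + 2 semitones → G#
Scale: G# A# B C# D# E F#
Degree 2 = A#


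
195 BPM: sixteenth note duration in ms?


Solution.
One quarter-note beat = 60000 / BPM = 60000 / 195 ms
Sixteenth note = 1/4 × quarter note
Duration = 1/4 × 60000 / 195 = 15000 / 195
= 76.9 ms


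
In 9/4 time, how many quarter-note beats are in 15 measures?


Let's work it out.
Time signature 9/4: the bottom number 4 means the quarter note gets one count
The top number 9 means 9 quarter-note beats per measure
Total = 9 × 15 measures
= 135 quarter-note beats


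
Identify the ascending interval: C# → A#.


Step by step:
Letter names: C → A spans 6 letter names → a 6th
Semitones: C# → A# = 9 half-steps
A 6th of 9 semitones is a major 6th
= major 6th


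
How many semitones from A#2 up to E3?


Let's work it out.
Absolute semitone position = octave×12 + chromatic position
A#2: 2×12 + 10 = 34
E3: 3×12 + 4 = 40
Difference = 40 - 34 = 6
= 6 semitones


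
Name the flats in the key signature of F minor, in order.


Working:
Flat minor keys: A(0), D(1), G(2), C(3), F(4), Bb(5), Eb(6), Ab(7)
F minor has 4 flats
Order of flats: Bb Eb Ab Db Gb Cb Fb → first 4: Bb, Eb, Ab, Db
= Bb, Eb, Ab, Db


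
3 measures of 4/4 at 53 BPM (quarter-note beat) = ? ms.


Reasoning:
Quarter-note beat duration = 60000 / 53 ms
Beats per measure (4/4) = 4
One measure = 4 × 60000 / 53 = 240000 / 53 ms
3 measures = 3 × 240000 / 53 = 720000 / 53
= 13584.9 ms


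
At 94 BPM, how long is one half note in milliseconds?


Working:
One quarter-note beat = 60000 / BPM = 60000 / 94 ms
Half note = 2 × quarter note
Duration = 2 × 60000 / 94 = 120000 / 94
= 1276.6 ms


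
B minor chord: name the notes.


Minor triad = root + minor 3rd (3 semitones) + perfect 5th (7 semitones)
A triad on B stacks thirds, so the chord tones use letter names B-D-F
Root: B
Minor 3rd above B: D
Perfect 5th above B: F#
Chord = B D F#


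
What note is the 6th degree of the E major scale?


Reasoning:
Major scale pattern: W-W-H-W-W-W-H (2-2-1-2-2-2-1 semitones)
Starting from E:
  E + 2 semitones → F#
  F# + 2 semitones → G#
  G# + 1 semitone → A
  A + 2 semitones → B
  B + 2 semitones → C#
  C# + 2 semitones → D#
  D# + 1 semitone → E
Scale: E F# G# A B C# D#
Degree 6 = C#


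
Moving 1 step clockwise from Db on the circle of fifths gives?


Each clockwise step on the circle of fifths moves up a perfect 5th
From Db: Db → Ab
= Ab


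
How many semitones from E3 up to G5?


Solution.
Absolute semitone position = octave×12 + chromatic position
E3: 3×12 + 4 = 40
G5: 5×12 + 7 = 67
Difference = 67 - 40 = 27
= 27 semitones


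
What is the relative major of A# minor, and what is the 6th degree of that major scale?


Let's work it out.
The relative major shares the key signature and is a minor 3rd above the minor tonic
A minor 3rd above A# is C#
→ relative major of A# minor is C# major
C# major scale: C# D# E# F# G# A# B#
= C# major; 6th degree = A#


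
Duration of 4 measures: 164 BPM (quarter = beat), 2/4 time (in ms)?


Quarter-note beat duration = 60000 / 164 ms
Beats per measure (2/4) = 2
One measure = 2 × 60000 / 164 = 120000 / 164 ms
4 measures = 4 × 120000 / 164 = 480000 / 164
= 2926.8 ms


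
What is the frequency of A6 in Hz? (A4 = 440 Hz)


Solution.
f = 440 × 2^(n/12) where n = semitones from A4
A6: 24 semitones from A4
f = 440 × 2^(24/12)
f = 1760.00 Hz


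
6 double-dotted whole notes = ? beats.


Let's work it out.
Base whole note = 4 beats
Dot 1 adds half the previous value: +2
Dot 2 adds half the previous value: +1
One double-dotted whole = 4 + 2 + 1 = 7
6 of them = 6 × 7 = 42
= 42 beats


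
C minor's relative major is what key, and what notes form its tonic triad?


Step by step:
The relative major shares the key signature and is a minor 3rd above the minor tonic
A minor 3rd above C is Eb
→ relative major of C minor is Eb major
Tonic triad of Eb major = root + major 3rd + perfect 5th = Eb G Bb
= Eb major; triad = Eb G Bb


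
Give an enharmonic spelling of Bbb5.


Reasoning:
Enharmonic notes sound the same pitch but are spelled with different letter names
Bbb and A name the same pitch class
= A5


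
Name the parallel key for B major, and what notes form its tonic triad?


Parallel keys share the same tonic but differ in mode
B major → parallel is B minor
Tonic triad of B minor = B D F#
= B minor; triad = B D F#


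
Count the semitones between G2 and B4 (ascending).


Reasoning:
Absolute semitone position = octave×12 + chromatic position
G2: 2×12 + 7 = 31
B4: 4×12 + 11 = 59
Difference = 59 - 31 = 28
= 28 semitones


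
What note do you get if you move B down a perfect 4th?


Let's work it out.
perfect 4th: 4 letter names, 5 semitones
Letter: B - 3 → F
Pitch: B - 5 semitones, spelled as an F → F#
= F#


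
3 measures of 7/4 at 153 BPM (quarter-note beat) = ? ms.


Reasoning:
Quarter-note beat duration = 60000 / 153 ms
Beats per measure (7/4) = 7
One measure = 7 × 60000 / 153 = 420000 / 153 ms
3 measures = 3 × 420000 / 153 = 1260000 / 153
= 8235.3 ms


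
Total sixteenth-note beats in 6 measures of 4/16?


Let's work it out.
Time signature 4/16: the bottom number 16 means the sixteenth note gets one count
The top number 4 means 4 sixteenth-note beats per measure
Total = 4 × 6 measures
= 24 sixteenth-note beats


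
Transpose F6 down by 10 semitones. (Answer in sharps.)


F6: chromatic position 5 in octave 6 → absolute = 6×12 + 5 = 77
Transpose down 10: 77 - 10 = 67
67 = 5×12 + 7 → G in octave 5
Result = G5


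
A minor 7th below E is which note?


Let's work it out.
A 7th spans 7 letter names, so from E we land on F
A minor 7th = 10 semitones below E
Spell F at that pitch: F#
= F#


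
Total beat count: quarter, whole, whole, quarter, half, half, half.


Solution.
Beat values:
  quarter = 1 beat
  whole = 4 beats
  whole = 4 beats
  quarter = 1 beat
  half = 2 beats
  half = 2 beats
  half = 2 beats
Sum = 1 + 4 + 4 + 1 + 2 + 2 + 2
= 16 beats


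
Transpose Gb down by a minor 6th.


Solution.
minor 6th: 6 letter names, 8 semitones
Letter: G - 5 → B
Pitch: Gb - 8 semitones, spelled as a B → Bb
= Bb


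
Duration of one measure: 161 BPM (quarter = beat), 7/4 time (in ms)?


Step by step:
Quarter-note beat duration = 60000 / 161 ms
Beats per measure (7/4) = 7
One measure = 7 × 60000 / 161 = 420000 / 161 ms
= 2608.7 ms


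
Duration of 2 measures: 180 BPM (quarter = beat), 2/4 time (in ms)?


Working:
Quarter-note beat duration = 60000 / 180 ms
Beats per measure (2/4) = 2
One measure = 2 × 60000 / 180 = 120000 / 180 ms
2 measures = 2 × 120000 / 180 = 240000 / 180
= 1333.3 ms


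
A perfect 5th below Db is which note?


Step by step:
A 5th spans 5 letter names, so from D we land on G
A perfect 5th = 7 semitones below Db
Spell G at that pitch: Gb
= Gb


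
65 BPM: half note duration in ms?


One quarter-note beat = 60000 / BPM = 60000 / 65 ms
Half note = 2 × quarter note
Duration = 2 × 60000 / 65 = 120000 / 65
= 1846.2 ms


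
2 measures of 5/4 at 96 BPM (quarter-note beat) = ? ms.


Solution.
Quarter-note beat duration = 60000 / 96 ms
Beats per measure (5/4) = 5
One measure = 5 × 60000 / 96 = 300000 / 96 ms
2 measures = 2 × 300000 / 96 = 600000 / 96
= 6250.0 ms


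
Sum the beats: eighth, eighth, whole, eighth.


Reasoning:
Beat values:
  eighth = 0.5 beats
  eighth = 0.5 beats
  whole = 4 beats
  eighth = 0.5 beats
Sum = 0.5 + 0.5 + 4 + 0.5
= 5.5 beats


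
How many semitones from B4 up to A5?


Let's work it out.
Absolute semitone position = octave×12 + chromatic position
B4: 4×12 + 11 = 59
A5: 5×12 + 9 = 69
Difference = 69 - 59 = 10
= 10 semitones


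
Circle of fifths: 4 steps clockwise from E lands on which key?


Step by step:
Each clockwise step on the circle of fifths moves up a perfect 5th
From E: E → B → F#/Gb → Db → Ab
= Ab


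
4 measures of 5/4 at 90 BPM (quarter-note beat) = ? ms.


Quarter-note beat duration = 60000 / 90 ms
Beats per measure (5/4) = 5
One measure = 5 × 60000 / 90 = 300000 / 90 ms
4 measures = 4 × 300000 / 90 = 1200000 / 90
= 13333.3 ms


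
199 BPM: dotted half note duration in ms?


Let's work it out.
One quarter-note beat = 60000 / BPM = 60000 / 199 ms
Dotted half note = 3 × quarter note
Duration = 3 × 60000 / 199 = 180000 / 199
= 904.5 ms


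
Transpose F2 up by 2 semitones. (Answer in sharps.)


Step by step:
F2: chromatic position 5 in octave 2 → absolute = 2×12 + 5 = 29
Transpose up 2: 29 + 2 = 31
31 = 2×12 + 7 → G in octave 2
Result = G2


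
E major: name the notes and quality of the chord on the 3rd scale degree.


Solution.
E major scale: E F# G# A B C# D#
Diatonic triad on degree 3 stacks scale notes 3, 5, 7: G# B D#
G#→B = 3 semitones; G#→D# = 7 semitones → minor triad
= G# B D# (minor)


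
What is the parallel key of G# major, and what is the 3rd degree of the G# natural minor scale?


Parallel keys share the same tonic but differ in mode
G# major → parallel is G# minor
G# natural minor scale: G# A# B C# D# E F#
= G# minor; 3rd degree = B


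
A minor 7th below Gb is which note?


Let's work it out.
A 7th spans 7 letter names, so from G we land on A
A minor 7th = 10 semitones below Gb
Spell A at that pitch: Ab
= Ab


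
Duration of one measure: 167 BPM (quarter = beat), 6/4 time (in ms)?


Working:
Quarter-note beat duration = 60000 / 167 ms
Beats per measure (6/4) = 6
One measure = 6 × 60000 / 167 = 360000 / 167 ms
= 2155.7 ms


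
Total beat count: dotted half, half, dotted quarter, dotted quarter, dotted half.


Working:
Beat values:
  dotted half = 3 beats
  half = 2 beats
  dotted quarter = 1.5 beats
  dotted quarter = 1.5 beats
  dotted half = 3 beats
Sum = 3 + 2 + 1.5 + 1.5 + 3
= 11 beats


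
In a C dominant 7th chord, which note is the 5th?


Solution.
Dominant 7th chord = root + major 3rd + perfect 5th + minor 7th
Seventh chords stack in thirds, so the letter names are C-E-G-B
Root: C
Major 3rd above C: E
Perfect 5th above C: G
Minor 7th above C: Bb
The 5th = G


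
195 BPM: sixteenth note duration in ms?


Solution.
One quarter-note beat = 60000 / BPM = 60000 / 195 ms
Sixteenth note = 1/4 × quarter note
Duration = 1/4 × 60000 / 195 = 15000 / 195
= 76.9 ms


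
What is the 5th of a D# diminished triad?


Reasoning:
Diminished triad = root + minor 3rd (3 semitones) + diminished 5th (6 semitones)
A triad on D# stacks thirds, so the chord tones use letter names D-F-A
Root: D#
Minor 3rd above D#: F#
Diminished 5th above D#: A
The 5th = A


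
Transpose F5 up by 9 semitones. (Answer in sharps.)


F5: chromatic position 5 in octave 5 → absolute = 5×12 + 5 = 65
Transpose up 9: 65 + 9 = 74
74 = 6×12 + 2 → D in octave 6
Result = D6


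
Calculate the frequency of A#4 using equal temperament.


f = 440 × 2^(n/12) where n = semitones from A4
A#4: 1 semitones from A4
f = 440 × 2^(1/12)
f = 466.16 Hz


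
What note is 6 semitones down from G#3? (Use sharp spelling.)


Solution.
G#3: chromatic position 8 in octave 3 → absolute = 3×12 + 8 = 44
Transpose down 6: 44 - 6 = 38
38 = 3×12 + 2 → D in octave 3
Result = D3


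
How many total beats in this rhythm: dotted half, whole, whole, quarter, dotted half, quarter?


Solution.
Beat values:
  dotted half = 3 beats
  whole = 4 beats
  whole = 4 beats
  quarter = 1 beat
  dotted half = 3 beats
  quarter = 1 beat
Sum = 3 + 4 + 4 + 1 + 3 + 1
= 16 beats


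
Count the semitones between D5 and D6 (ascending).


Step by step:
Absolute semitone position = octave×12 + chromatic position
D5: 5×12 + 2 = 62
D6: 6×12 + 2 = 74
Difference = 74 - 62 = 12
= 12 semitones


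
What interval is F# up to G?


Solution.
Letter names: F → G spans 2 letter names → a 2nd
Semitones: F# → G = 1 half-step
A 2nd of 1 semitone is a minor 2nd
= minor 2nd


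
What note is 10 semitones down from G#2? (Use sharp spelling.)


G#2: chromatic position 8 in octave 2 → absolute = 2×12 + 8 = 32
Transpose down 10: 32 - 10 = 22
22 = 1×12 + 10 → A# in octave 1
Result = A#1


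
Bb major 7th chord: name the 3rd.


Solution.
Major 7th chord = root + major 3rd + perfect 5th + major 7th
Seventh chords stack in thirds, so the letter names are B-D-F-A
Root: Bb
Major 3rd above Bb: D
Perfect 5th above Bb: F
Major 7th above Bb: A
The 3rd = D


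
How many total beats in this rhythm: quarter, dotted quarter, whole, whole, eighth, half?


Beat values:
  quarter = 1 beat
  dotted quarter = 1.5 beats
  whole = 4 beats
  whole = 4 beats
  eighth = 0.5 beats
  half = 2 beats
Sum = 1 + 1.5 + 4 + 4 + 0.5 + 2
= 13 beats


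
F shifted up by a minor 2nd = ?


Step by step:
minor 2nd: 2 letter names, 1 semitones
Letter: F + 1 → G
Pitch: F + 1 semitones, spelled as a G → Gb
= Gb


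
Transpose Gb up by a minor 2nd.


Reasoning:
minor 2nd: 2 letter names, 1 semitones
Letter: G + 1 → A
Pitch: Gb + 1 semitones, spelled as an A → Abb
= Abb


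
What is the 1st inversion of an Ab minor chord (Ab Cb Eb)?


Working:
Root position: Ab Cb Eb
1st inversion: move root up an octave
Bass note: Cb
Notes (bottom to top) = Cb Eb Ab


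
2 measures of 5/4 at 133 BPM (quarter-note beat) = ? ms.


Solution.
Quarter-note beat duration = 60000 / 133 ms
Beats per measure (5/4) = 5
One measure = 5 × 60000 / 133 = 300000 / 133 ms
2 measures = 2 × 300000 / 133 = 600000 / 133
= 4511.3 ms


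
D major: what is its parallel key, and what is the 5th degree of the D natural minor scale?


Reasoning:
Parallel keys share the same tonic but differ in mode
D major → parallel is D minor
D natural minor scale: D E F G A Bb C
= D minor; 5th degree = A


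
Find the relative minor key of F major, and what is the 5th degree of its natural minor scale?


Solution.
The relative minor shares the major's key signature and starts on its 6th degree
6th degree = a major 6th above the tonic; a major 6th above F is D
→ relative minor of F major is D minor
D natural minor scale: D E F G A Bb C
= D minor; 5th degree = A


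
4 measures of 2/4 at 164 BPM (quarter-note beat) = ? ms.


Working:
Quarter-note beat duration = 60000 / 164 ms
Beats per measure (2/4) = 2
One measure = 2 × 60000 / 164 = 120000 / 164 ms
4 measures = 4 × 120000 / 164 = 480000 / 164
= 2926.8 ms


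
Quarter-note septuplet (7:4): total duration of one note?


Reasoning:
Septuplet: 7 notes occupy the space of 4 quarter notes
Space = 4 × 1 = 4 beats
Each septuplet note = 4 / 7 = 4/7 beats
= 4/7 beats


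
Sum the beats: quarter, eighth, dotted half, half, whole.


Beat values:
  quarter = 1 beat
  eighth = 0.5 beats
  dotted half = 3 beats
  half = 2 beats
  whole = 4 beats
Sum = 1 + 0.5 + 3 + 2 + 4
= 10.5 beats


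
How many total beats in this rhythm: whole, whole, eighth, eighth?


Let's work it out.
Beat values:
  whole = 4 beats
  whole = 4 beats
  eighth = 0.5 beats
  eighth = 0.5 beats
Sum = 4 + 4 + 0.5 + 0.5
= 9 beats


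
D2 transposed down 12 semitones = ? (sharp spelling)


Reasoning:
D2: chromatic position 2 in octave 2 → absolute = 2×12 + 2 = 26
Transpose down 12: 26 - 12 = 14
14 = 1×12 + 2 → D in octave 1
Result = D1


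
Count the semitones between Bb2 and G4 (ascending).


Working:
Absolute semitone position = octave×12 + chromatic position
Bb2: 2×12 + 10 = 34
G4: 4×12 + 7 = 55
Difference = 55 - 34 = 21
= 21 semitones


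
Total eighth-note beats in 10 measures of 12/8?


Let's work it out.
Time signature 12/8: the bottom number 8 means the eighth note gets one count
The top number 12 means 12 eighth-note beats per measure
Total = 12 × 10 measures
= 120 eighth-note beats


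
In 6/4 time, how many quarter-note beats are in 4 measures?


Reasoning:
Time signature 6/4: the bottom number 4 means the quarter note gets one count
The top number 6 means 6 quarter-note beats per measure
Total = 6 × 4 measures
= 24 quarter-note beats


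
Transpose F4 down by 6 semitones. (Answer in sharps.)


F4: chromatic position 5 in octave 4 → absolute = 4×12 + 5 = 53
Transpose down 6: 53 - 6 = 47
47 = 3×12 + 11 → B in octave 3
Result = B3


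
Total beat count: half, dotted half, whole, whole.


Beat values:
  half = 2 beats
  dotted half = 3 beats
  whole = 4 beats
  whole = 4 beats
Sum = 2 + 3 + 4 + 4
= 13 beats


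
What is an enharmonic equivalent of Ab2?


Reasoning:
Enharmonic notes sound the same pitch but are spelled with different letter names
Ab and G# name the same pitch class
= G#2
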